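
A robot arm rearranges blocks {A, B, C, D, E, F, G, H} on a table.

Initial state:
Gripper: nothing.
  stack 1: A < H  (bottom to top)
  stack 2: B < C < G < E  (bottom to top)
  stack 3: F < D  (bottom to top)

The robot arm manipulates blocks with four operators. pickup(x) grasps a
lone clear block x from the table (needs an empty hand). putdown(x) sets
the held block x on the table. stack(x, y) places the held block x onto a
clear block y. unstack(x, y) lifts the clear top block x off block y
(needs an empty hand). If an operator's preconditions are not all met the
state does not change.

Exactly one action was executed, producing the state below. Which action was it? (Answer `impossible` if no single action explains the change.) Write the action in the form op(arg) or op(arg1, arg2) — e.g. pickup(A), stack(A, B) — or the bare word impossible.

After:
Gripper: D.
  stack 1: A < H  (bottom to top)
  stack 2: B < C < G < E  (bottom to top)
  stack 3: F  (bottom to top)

unstack(D, F)

target: towers=[A/H; B/C/G/E; F] holding=D
     unstack(E, G) → towers=[A/H; B/C/G; F/D] holding=E
     unstack(H, A) → towers=[A; B/C/G/E; F/D] holding=H
     unstack(D, F) → towers=[A/H; B/C/G/E; F] holding=D  ← match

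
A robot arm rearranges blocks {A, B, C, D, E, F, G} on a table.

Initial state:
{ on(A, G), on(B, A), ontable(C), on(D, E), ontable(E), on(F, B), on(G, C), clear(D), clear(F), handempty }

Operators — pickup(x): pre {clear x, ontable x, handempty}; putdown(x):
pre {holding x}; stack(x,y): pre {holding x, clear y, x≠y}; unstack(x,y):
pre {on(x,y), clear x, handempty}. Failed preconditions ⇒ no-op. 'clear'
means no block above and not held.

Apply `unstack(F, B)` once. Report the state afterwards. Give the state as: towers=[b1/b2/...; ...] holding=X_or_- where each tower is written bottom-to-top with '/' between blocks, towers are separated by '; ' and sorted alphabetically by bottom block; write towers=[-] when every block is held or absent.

towers=[C/G/A/B; E/D] holding=F

before: towers=[C/G/A/B/F; E/D] holding=-
pre[unstack(F, B)]: on(F,B) ok, clear(F) ok, handempty ok
all met → apply unstack(F, B)
after:  towers=[C/G/A/B; E/D] holding=F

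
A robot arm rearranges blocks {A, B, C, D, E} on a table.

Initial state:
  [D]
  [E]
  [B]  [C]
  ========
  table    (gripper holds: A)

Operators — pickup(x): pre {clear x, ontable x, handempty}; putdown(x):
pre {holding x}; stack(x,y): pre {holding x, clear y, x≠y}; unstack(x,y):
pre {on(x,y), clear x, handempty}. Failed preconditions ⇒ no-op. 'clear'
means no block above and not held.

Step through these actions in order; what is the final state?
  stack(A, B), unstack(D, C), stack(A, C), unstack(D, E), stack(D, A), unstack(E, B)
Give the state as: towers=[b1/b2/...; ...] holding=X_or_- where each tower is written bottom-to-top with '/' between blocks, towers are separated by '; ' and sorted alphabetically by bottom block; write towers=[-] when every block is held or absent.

towers=[B; C/A/D] holding=E

step 1 (stack(A, B)) [no-op]: towers=[B/E/D; C] holding=A
step 2 (unstack(D, C)) [no-op]: towers=[B/E/D; C] holding=A
step 3 (stack(A, C)): towers=[B/E/D; C/A] holding=-
step 4 (unstack(D, E)): towers=[B/E; C/A] holding=D
step 5 (stack(D, A)): towers=[B/E; C/A/D] holding=-
step 6 (unstack(E, B)): towers=[B; C/A/D] holding=E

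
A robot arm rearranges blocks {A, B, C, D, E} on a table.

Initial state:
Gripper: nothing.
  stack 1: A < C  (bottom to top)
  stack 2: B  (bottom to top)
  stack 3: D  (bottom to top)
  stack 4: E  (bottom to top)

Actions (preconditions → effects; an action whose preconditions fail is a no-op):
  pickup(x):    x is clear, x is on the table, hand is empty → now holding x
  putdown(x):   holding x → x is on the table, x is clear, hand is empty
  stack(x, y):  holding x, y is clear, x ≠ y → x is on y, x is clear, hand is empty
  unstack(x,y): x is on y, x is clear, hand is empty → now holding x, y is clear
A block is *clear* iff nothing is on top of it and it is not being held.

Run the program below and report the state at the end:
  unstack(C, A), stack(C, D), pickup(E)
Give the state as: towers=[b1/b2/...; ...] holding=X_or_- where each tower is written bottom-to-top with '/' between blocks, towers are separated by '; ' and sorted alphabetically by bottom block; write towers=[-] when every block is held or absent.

step 1 (unstack(C, A)): towers=[A; B; D; E] holding=C
step 2 (stack(C, D)): towers=[A; B; D/C; E] holding=-
step 3 (pickup(E)): towers=[A; B; D/C] holding=E

towers=[A; B; D/C] holding=E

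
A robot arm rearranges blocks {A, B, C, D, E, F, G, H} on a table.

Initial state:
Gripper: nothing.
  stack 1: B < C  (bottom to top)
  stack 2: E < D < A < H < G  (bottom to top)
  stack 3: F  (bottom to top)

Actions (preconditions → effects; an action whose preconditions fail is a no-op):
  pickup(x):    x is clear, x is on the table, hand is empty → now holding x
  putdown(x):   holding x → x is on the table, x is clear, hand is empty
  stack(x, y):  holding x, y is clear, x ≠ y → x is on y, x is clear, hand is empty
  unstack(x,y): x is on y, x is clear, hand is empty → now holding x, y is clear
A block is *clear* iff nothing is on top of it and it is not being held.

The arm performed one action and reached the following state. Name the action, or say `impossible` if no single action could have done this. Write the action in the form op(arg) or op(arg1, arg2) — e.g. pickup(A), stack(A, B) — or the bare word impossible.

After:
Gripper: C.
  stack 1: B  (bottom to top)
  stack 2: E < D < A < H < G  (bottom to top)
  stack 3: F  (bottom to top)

target: towers=[B; E/D/A/H/G; F] holding=C
     unstack(G, H) → towers=[B/C; E/D/A/H; F] holding=G
         pickup(F) → towers=[B/C; E/D/A/H/G] holding=F
     unstack(C, B) → towers=[B; E/D/A/H/G; F] holding=C  ← match

unstack(C, B)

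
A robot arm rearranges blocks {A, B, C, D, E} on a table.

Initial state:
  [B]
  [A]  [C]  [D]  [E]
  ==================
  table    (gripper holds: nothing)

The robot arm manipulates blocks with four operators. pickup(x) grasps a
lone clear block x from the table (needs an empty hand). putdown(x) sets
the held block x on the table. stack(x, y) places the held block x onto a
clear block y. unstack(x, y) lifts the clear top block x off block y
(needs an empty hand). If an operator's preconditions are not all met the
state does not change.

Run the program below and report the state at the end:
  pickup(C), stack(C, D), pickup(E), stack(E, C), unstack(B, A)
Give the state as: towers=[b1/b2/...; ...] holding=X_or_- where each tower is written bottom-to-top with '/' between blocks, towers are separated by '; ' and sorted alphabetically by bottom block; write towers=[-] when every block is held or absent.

towers=[A; D/C/E] holding=B

step 1 (pickup(C)): towers=[A/B; D; E] holding=C
step 2 (stack(C, D)): towers=[A/B; D/C; E] holding=-
step 3 (pickup(E)): towers=[A/B; D/C] holding=E
step 4 (stack(E, C)): towers=[A/B; D/C/E] holding=-
step 5 (unstack(B, A)): towers=[A; D/C/E] holding=B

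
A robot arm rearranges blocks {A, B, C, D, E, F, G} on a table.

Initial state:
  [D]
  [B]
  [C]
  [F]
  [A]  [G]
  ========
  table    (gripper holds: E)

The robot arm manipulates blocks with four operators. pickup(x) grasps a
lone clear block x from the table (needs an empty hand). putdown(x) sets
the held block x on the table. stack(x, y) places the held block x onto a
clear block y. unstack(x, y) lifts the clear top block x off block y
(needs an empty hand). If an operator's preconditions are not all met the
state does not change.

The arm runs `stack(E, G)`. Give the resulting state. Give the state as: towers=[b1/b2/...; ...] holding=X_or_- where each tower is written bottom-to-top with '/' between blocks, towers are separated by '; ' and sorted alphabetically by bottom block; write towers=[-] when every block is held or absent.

towers=[A/F/C/B/D; G/E] holding=-

before: towers=[A/F/C/B/D; G] holding=E
pre[stack(E, G)]: holding(E) ✓, clear(G) ✓, E≠G ✓
all met → apply stack(E, G)
after:  towers=[A/F/C/B/D; G/E] holding=-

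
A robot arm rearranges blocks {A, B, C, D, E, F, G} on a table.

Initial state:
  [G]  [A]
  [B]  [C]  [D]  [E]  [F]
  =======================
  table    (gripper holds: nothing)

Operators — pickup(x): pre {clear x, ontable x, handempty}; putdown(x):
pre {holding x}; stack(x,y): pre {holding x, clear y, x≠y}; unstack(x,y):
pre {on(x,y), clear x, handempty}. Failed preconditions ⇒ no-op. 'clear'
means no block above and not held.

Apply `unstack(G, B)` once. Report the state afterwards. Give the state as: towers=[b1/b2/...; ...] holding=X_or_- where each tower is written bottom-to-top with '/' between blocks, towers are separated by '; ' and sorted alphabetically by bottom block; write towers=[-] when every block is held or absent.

towers=[B; C/A; D; E; F] holding=G

before: towers=[B/G; C/A; D; E; F] holding=-
pre[unstack(G, B)]: on(G,B) yes, clear(G) yes, handempty yes
all met → apply unstack(G, B)
after:  towers=[B; C/A; D; E; F] holding=G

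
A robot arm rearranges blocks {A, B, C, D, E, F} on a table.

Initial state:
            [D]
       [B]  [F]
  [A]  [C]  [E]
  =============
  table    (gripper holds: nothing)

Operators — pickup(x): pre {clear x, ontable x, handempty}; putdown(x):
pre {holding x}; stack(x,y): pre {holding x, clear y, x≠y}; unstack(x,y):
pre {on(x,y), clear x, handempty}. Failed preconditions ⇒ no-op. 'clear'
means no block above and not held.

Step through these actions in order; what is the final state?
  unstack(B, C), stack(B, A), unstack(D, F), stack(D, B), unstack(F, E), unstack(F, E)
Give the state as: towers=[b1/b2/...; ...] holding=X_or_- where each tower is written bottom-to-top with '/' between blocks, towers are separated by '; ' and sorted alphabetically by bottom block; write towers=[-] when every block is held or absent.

towers=[A/B/D; C; E] holding=F

step 1 (unstack(B, C)): towers=[A; C; E/F/D] holding=B
step 2 (stack(B, A)): towers=[A/B; C; E/F/D] holding=-
step 3 (unstack(D, F)): towers=[A/B; C; E/F] holding=D
step 4 (stack(D, B)): towers=[A/B/D; C; E/F] holding=-
step 5 (unstack(F, E)): towers=[A/B/D; C; E] holding=F
step 6 (unstack(F, E)) [no-op]: towers=[A/B/D; C; E] holding=F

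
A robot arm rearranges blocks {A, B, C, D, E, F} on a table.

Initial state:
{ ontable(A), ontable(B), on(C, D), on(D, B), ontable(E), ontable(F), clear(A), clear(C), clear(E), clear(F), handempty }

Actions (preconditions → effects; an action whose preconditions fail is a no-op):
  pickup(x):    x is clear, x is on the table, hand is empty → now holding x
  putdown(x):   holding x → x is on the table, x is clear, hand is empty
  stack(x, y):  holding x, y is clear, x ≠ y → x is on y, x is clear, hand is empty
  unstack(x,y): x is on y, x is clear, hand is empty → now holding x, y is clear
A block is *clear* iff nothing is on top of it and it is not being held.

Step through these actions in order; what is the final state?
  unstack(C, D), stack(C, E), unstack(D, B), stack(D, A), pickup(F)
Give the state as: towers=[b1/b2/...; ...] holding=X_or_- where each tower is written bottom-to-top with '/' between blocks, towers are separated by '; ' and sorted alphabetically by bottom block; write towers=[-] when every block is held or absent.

towers=[A/D; B; E/C] holding=F

step 1 (unstack(C, D)): towers=[A; B/D; E; F] holding=C
step 2 (stack(C, E)): towers=[A; B/D; E/C; F] holding=-
step 3 (unstack(D, B)): towers=[A; B; E/C; F] holding=D
step 4 (stack(D, A)): towers=[A/D; B; E/C; F] holding=-
step 5 (pickup(F)): towers=[A/D; B; E/C] holding=F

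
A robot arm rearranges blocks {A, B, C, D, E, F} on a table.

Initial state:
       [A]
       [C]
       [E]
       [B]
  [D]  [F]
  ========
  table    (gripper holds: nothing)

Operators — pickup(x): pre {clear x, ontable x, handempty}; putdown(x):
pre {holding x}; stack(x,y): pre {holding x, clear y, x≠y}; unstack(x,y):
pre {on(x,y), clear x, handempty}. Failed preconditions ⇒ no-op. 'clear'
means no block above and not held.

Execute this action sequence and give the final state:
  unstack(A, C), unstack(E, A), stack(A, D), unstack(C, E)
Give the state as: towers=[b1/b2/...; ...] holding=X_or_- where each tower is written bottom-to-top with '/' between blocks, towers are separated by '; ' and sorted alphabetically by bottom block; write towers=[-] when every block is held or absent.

towers=[D/A; F/B/E] holding=C

step 1 (unstack(A, C)): towers=[D; F/B/E/C] holding=A
step 2 (unstack(E, A)) [no-op]: towers=[D; F/B/E/C] holding=A
step 3 (stack(A, D)): towers=[D/A; F/B/E/C] holding=-
step 4 (unstack(C, E)): towers=[D/A; F/B/E] holding=C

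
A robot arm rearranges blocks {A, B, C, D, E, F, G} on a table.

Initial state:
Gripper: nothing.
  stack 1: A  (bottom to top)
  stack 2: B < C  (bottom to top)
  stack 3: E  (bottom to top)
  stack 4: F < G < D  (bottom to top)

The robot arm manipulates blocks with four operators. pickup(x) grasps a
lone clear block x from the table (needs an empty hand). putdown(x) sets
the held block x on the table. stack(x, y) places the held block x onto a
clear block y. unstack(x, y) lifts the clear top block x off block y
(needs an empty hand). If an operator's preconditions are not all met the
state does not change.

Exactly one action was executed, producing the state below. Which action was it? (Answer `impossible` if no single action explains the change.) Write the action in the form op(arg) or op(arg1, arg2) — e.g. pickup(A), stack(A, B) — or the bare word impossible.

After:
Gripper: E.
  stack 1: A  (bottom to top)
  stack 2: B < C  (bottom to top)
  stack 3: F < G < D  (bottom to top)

pickup(E)

target: towers=[A; B/C; F/G/D] holding=E
     unstack(D, G) → towers=[A; B/C; E; F/G] holding=D
         pickup(A) → towers=[B/C; E; F/G/D] holding=A
         pickup(E) → towers=[A; B/C; F/G/D] holding=E  ← match
     unstack(C, B) → towers=[A; B; E; F/G/D] holding=C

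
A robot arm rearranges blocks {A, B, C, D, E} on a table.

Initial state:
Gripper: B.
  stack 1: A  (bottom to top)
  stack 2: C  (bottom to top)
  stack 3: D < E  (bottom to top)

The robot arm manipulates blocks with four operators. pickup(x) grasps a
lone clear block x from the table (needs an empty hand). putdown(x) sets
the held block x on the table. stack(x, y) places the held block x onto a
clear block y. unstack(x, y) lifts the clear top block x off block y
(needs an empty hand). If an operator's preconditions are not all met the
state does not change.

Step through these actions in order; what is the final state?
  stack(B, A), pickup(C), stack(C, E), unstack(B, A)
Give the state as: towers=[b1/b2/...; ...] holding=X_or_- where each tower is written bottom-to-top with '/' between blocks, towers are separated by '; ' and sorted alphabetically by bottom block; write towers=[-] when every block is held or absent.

step 1 (stack(B, A)): towers=[A/B; C; D/E] holding=-
step 2 (pickup(C)): towers=[A/B; D/E] holding=C
step 3 (stack(C, E)): towers=[A/B; D/E/C] holding=-
step 4 (unstack(B, A)): towers=[A; D/E/C] holding=B

towers=[A; D/E/C] holding=B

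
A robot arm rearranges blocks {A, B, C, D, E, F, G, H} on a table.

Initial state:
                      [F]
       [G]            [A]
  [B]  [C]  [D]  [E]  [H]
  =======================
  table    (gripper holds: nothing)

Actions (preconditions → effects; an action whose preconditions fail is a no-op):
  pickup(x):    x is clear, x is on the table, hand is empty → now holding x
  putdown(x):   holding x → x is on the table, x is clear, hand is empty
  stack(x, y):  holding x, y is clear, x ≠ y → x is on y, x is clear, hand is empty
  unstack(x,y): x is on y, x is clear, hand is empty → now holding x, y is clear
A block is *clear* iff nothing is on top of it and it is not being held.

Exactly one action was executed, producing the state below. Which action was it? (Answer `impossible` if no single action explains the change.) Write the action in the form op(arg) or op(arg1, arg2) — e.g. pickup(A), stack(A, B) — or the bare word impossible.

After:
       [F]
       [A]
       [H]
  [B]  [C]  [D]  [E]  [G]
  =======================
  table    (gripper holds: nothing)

impossible

target: towers=[B; C/H/A/F; D; E; G] holding=-
     unstack(G, C) → towers=[B; C; D; E; H/A/F] holding=G
         pickup(E) → towers=[B; C/G; D; H/A/F] holding=E
         pickup(B) → towers=[C/G; D; E; H/A/F] holding=B
     unstack(F, A) → towers=[B; C/G; D; E; H/A] holding=F
         pickup(D) → towers=[B; C/G; E; H/A/F] holding=D
none of the 5 applicable actions match → impossible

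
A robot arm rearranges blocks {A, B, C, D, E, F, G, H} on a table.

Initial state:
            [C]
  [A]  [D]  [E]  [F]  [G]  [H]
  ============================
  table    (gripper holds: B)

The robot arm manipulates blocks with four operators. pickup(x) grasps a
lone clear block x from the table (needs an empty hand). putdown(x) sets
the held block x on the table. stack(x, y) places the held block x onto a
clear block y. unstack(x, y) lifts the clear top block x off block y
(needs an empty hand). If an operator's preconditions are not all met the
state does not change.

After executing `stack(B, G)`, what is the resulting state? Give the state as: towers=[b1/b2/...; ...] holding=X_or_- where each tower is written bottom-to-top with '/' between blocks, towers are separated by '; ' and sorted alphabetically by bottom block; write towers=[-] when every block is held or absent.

towers=[A; D; E/C; F; G/B; H] holding=-

before: towers=[A; D; E/C; F; G; H] holding=B
pre[stack(B, G)]: holding(B) yes, clear(G) yes, B≠G yes
all met → apply stack(B, G)
after:  towers=[A; D; E/C; F; G/B; H] holding=-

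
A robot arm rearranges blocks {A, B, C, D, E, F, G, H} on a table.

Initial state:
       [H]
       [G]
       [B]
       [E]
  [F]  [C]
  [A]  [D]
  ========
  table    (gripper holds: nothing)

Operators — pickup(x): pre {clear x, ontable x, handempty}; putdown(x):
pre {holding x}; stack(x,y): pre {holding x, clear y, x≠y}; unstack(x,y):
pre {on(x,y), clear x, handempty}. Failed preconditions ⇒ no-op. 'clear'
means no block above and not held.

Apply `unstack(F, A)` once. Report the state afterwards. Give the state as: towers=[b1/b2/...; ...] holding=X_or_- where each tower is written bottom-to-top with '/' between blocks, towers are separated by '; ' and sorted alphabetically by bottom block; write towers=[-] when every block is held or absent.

towers=[A; D/C/E/B/G/H] holding=F

before: towers=[A/F; D/C/E/B/G/H] holding=-
pre[unstack(F, A)]: on(F,A) yes, clear(F) yes, handempty yes
all met → apply unstack(F, A)
after:  towers=[A; D/C/E/B/G/H] holding=F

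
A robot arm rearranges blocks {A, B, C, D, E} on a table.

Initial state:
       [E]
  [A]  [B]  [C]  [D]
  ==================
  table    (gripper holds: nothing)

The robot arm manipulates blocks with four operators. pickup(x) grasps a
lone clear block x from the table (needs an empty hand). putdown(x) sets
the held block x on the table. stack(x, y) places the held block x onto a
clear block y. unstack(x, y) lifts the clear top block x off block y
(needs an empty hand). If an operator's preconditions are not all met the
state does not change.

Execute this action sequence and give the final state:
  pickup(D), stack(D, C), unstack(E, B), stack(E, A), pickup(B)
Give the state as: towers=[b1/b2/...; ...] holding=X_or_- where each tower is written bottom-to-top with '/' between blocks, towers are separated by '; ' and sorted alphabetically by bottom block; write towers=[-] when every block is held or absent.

towers=[A/E; C/D] holding=B

step 1 (pickup(D)): towers=[A; B/E; C] holding=D
step 2 (stack(D, C)): towers=[A; B/E; C/D] holding=-
step 3 (unstack(E, B)): towers=[A; B; C/D] holding=E
step 4 (stack(E, A)): towers=[A/E; B; C/D] holding=-
step 5 (pickup(B)): towers=[A/E; C/D] holding=B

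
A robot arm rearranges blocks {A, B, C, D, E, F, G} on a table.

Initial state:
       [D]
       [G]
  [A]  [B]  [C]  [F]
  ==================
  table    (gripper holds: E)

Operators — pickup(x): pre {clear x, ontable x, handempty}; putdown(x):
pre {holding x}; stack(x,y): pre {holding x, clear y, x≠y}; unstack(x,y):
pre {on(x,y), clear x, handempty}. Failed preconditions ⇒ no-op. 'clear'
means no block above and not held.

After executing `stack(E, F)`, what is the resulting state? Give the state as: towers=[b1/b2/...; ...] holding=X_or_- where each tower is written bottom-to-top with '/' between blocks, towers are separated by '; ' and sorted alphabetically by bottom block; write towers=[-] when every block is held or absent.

towers=[A; B/G/D; C; F/E] holding=-

before: towers=[A; B/G/D; C; F] holding=E
pre[stack(E, F)]: holding(E) ok, clear(F) ok, E≠F ok
all met → apply stack(E, F)
after:  towers=[A; B/G/D; C; F/E] holding=-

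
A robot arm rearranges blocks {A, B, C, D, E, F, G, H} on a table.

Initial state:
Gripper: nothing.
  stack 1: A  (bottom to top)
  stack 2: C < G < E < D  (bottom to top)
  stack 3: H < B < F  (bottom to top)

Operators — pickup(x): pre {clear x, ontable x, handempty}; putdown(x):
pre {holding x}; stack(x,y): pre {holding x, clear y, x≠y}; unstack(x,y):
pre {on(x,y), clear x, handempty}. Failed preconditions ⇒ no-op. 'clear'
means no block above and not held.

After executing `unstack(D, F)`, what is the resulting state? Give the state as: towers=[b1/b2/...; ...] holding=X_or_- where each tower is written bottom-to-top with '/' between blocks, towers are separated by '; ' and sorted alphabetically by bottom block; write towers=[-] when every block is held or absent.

towers=[A; C/G/E/D; H/B/F] holding=-

before: towers=[A; C/G/E/D; H/B/F] holding=-
pre[unstack(D, F)]: on(D,F) ✗, clear(D) ✓, handempty ✓
on(D,F) unmet → unstack(D, F) is a no-op
after:  towers=[A; C/G/E/D; H/B/F] holding=-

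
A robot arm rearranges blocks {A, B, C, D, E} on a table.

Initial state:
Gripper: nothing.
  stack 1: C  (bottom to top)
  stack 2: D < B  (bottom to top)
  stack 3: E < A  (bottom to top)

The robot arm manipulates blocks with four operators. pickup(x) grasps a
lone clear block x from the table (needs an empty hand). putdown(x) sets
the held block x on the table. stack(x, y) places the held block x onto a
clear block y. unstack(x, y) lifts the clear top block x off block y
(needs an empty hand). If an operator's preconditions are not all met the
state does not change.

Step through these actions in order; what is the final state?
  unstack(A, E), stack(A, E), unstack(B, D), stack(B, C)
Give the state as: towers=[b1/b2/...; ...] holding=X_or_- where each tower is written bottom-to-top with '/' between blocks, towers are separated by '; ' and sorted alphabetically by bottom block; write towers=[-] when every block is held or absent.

step 1 (unstack(A, E)): towers=[C; D/B; E] holding=A
step 2 (stack(A, E)): towers=[C; D/B; E/A] holding=-
step 3 (unstack(B, D)): towers=[C; D; E/A] holding=B
step 4 (stack(B, C)): towers=[C/B; D; E/A] holding=-

towers=[C/B; D; E/A] holding=-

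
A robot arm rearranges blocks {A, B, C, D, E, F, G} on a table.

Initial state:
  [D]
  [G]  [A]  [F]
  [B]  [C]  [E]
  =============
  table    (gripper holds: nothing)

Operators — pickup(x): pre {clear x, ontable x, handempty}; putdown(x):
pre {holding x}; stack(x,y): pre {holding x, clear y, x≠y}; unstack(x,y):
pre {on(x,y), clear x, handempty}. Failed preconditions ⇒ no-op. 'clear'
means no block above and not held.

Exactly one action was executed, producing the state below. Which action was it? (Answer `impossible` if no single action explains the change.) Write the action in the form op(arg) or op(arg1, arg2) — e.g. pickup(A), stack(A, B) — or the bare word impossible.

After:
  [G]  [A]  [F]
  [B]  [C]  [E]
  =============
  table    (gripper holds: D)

unstack(D, G)

target: towers=[B/G; C/A; E/F] holding=D
     unstack(F, E) → towers=[B/G/D; C/A; E] holding=F
     unstack(D, G) → towers=[B/G; C/A; E/F] holding=D  ← match
     unstack(A, C) → towers=[B/G/D; C; E/F] holding=A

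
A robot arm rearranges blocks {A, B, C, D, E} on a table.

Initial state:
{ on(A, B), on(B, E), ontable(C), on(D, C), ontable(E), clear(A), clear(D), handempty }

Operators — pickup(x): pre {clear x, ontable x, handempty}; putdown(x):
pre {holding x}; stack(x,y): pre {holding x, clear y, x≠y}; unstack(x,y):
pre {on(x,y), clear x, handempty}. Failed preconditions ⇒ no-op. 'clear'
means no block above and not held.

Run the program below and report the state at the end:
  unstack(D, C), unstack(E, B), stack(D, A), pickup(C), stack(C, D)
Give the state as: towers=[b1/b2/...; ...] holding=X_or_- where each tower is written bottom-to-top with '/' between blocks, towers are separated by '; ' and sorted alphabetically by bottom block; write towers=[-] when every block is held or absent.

step 1 (unstack(D, C)): towers=[C; E/B/A] holding=D
step 2 (unstack(E, B)) [no-op]: towers=[C; E/B/A] holding=D
step 3 (stack(D, A)): towers=[C; E/B/A/D] holding=-
step 4 (pickup(C)): towers=[E/B/A/D] holding=C
step 5 (stack(C, D)): towers=[E/B/A/D/C] holding=-

towers=[E/B/A/D/C] holding=-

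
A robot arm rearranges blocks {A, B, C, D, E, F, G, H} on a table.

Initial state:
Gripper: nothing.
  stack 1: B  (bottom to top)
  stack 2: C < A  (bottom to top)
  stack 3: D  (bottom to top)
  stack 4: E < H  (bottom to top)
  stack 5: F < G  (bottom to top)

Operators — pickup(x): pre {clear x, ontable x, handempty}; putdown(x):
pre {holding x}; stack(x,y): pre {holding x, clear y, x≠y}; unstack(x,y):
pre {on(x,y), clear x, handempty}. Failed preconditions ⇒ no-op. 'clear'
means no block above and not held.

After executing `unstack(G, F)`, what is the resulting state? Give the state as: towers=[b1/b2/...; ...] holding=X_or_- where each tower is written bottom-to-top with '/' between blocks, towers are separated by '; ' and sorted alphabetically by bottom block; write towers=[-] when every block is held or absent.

before: towers=[B; C/A; D; E/H; F/G] holding=-
pre[unstack(G, F)]: on(G,F) ok, clear(G) ok, handempty ok
all met → apply unstack(G, F)
after:  towers=[B; C/A; D; E/H; F] holding=G

towers=[B; C/A; D; E/H; F] holding=G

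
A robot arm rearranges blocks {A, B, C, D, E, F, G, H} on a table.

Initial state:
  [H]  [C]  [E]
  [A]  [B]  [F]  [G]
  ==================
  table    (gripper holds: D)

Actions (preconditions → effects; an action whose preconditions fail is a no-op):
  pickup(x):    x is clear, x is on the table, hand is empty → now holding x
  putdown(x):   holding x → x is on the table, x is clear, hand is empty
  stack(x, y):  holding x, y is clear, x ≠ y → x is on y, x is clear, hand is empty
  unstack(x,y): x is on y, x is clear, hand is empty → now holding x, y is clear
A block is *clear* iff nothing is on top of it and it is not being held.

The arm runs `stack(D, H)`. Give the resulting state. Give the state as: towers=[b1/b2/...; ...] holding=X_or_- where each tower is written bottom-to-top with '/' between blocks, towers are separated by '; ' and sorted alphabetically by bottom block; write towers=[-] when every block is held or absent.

before: towers=[A/H; B/C; F/E; G] holding=D
pre[stack(D, H)]: holding(D) ✓, clear(H) ✓, D≠H ✓
all met → apply stack(D, H)
after:  towers=[A/H/D; B/C; F/E; G] holding=-

towers=[A/H/D; B/C; F/E; G] holding=-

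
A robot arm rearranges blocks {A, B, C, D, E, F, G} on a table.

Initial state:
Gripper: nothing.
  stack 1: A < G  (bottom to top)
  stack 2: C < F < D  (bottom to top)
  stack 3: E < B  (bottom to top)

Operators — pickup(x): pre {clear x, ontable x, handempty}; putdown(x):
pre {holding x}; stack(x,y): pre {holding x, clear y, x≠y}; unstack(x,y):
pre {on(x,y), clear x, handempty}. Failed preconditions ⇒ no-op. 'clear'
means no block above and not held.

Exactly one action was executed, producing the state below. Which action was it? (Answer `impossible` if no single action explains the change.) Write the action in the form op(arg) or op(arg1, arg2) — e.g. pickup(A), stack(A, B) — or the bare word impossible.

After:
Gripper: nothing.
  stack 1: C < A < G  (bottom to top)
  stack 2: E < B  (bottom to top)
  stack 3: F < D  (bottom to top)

impossible

target: towers=[C/A/G; E/B; F/D] holding=-
     unstack(B, E) → towers=[A/G; C/F/D; E] holding=B
     unstack(G, A) → towers=[A; C/F/D; E/B] holding=G
     unstack(D, F) → towers=[A/G; C/F; E/B] holding=D
none of the 3 applicable actions match → impossible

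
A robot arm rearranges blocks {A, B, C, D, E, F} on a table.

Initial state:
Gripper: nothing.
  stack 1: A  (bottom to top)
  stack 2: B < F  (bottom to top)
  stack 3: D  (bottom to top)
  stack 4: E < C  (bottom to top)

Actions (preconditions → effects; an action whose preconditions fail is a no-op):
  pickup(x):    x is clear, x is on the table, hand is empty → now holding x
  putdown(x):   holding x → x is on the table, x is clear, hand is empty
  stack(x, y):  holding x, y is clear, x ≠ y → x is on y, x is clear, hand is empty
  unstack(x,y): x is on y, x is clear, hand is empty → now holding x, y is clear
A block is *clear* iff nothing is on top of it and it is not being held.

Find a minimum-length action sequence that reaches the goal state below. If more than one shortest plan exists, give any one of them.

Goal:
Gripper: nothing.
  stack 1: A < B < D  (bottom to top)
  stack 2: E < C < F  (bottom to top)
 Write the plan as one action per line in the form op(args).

step 1 (unstack(F, B)): towers=[A; B; D; E/C] holding=F
step 2 (stack(F, C)): towers=[A; B; D; E/C/F] holding=-
step 3 (pickup(B)): towers=[A; D; E/C/F] holding=B
step 4 (stack(B, A)): towers=[A/B; D; E/C/F] holding=-
step 5 (pickup(D)): towers=[A/B; E/C/F] holding=D
step 6 (stack(D, B)): towers=[A/B/D; E/C/F] holding=-
goal check: towers=[A/B/D; E/C/F] holding=- — reached (length 6, optimal by BFS)

unstack(F, B)
stack(F, C)
pickup(B)
stack(B, A)
pickup(D)
stack(D, B)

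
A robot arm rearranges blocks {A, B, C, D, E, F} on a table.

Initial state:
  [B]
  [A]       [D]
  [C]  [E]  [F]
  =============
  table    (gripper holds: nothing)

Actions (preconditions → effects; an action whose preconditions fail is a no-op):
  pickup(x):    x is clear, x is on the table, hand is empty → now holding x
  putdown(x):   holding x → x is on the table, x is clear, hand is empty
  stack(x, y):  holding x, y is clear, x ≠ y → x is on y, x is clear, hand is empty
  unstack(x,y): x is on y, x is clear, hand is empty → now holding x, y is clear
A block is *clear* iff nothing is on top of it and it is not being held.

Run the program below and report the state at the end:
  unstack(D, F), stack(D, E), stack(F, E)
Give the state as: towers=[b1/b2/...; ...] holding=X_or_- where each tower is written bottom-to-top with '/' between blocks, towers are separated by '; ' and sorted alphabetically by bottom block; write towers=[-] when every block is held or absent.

step 1 (unstack(D, F)): towers=[C/A/B; E; F] holding=D
step 2 (stack(D, E)): towers=[C/A/B; E/D; F] holding=-
step 3 (stack(F, E)) [no-op]: towers=[C/A/B; E/D; F] holding=-

towers=[C/A/B; E/D; F] holding=-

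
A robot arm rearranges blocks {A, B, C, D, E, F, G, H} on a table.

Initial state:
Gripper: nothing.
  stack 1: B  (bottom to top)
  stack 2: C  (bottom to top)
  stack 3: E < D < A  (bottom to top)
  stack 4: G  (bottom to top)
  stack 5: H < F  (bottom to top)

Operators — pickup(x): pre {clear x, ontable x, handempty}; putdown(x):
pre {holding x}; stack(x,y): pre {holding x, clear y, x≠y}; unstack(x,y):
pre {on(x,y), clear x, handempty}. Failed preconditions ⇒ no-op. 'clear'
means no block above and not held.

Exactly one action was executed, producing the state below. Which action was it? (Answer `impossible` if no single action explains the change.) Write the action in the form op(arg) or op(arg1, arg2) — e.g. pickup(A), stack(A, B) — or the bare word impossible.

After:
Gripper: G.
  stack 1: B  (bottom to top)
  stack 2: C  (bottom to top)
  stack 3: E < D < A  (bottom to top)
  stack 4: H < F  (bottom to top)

pickup(G)

target: towers=[B; C; E/D/A; H/F] holding=G
         pickup(G) → towers=[B; C; E/D/A; H/F] holding=G  ← match
     unstack(A, D) → towers=[B; C; E/D; G; H/F] holding=A
         pickup(B) → towers=[C; E/D/A; G; H/F] holding=B
     unstack(F, H) → towers=[B; C; E/D/A; G; H] holding=F
         pickup(C) → towers=[B; E/D/A; G; H/F] holding=C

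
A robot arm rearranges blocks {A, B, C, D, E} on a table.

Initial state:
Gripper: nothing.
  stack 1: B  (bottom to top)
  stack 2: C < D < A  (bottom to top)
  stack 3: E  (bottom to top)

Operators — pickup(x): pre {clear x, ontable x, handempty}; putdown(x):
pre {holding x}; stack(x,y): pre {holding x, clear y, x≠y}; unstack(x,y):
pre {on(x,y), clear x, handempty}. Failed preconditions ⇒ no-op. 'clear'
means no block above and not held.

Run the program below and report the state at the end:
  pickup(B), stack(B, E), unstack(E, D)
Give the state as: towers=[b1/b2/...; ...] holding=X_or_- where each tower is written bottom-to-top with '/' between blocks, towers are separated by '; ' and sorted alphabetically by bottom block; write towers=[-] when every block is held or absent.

towers=[C/D/A; E/B] holding=-

step 1 (pickup(B)): towers=[C/D/A; E] holding=B
step 2 (stack(B, E)): towers=[C/D/A; E/B] holding=-
step 3 (unstack(E, D)) [no-op]: towers=[C/D/A; E/B] holding=-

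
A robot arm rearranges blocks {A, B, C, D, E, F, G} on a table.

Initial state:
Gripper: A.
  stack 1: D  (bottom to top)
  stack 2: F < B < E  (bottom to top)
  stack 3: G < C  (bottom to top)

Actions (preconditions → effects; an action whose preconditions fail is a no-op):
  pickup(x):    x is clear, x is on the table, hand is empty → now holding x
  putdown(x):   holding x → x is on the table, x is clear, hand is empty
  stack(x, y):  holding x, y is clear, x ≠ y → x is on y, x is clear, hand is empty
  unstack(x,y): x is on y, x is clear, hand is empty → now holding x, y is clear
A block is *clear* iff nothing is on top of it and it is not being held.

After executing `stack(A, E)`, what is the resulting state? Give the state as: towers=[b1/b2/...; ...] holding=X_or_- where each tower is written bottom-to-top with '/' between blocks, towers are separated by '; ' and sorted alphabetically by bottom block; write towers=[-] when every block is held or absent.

towers=[D; F/B/E/A; G/C] holding=-

before: towers=[D; F/B/E; G/C] holding=A
pre[stack(A, E)]: holding(A) ✓, clear(E) ✓, A≠E ✓
all met → apply stack(A, E)
after:  towers=[D; F/B/E/A; G/C] holding=-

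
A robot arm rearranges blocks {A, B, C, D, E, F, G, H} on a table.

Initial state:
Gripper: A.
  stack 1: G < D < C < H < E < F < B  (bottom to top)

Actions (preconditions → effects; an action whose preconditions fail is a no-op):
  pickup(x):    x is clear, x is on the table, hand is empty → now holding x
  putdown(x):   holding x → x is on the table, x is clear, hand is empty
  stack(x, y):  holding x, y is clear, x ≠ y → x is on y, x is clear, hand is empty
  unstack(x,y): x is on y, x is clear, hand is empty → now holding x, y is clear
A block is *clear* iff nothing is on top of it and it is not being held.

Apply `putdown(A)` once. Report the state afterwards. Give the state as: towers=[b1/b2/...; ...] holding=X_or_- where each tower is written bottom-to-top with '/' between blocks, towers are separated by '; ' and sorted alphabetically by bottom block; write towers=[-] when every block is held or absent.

before: towers=[G/D/C/H/E/F/B] holding=A
pre[putdown(A)]: holding(A) ok
all met → apply putdown(A)
after:  towers=[A; G/D/C/H/E/F/B] holding=-

towers=[A; G/D/C/H/E/F/B] holding=-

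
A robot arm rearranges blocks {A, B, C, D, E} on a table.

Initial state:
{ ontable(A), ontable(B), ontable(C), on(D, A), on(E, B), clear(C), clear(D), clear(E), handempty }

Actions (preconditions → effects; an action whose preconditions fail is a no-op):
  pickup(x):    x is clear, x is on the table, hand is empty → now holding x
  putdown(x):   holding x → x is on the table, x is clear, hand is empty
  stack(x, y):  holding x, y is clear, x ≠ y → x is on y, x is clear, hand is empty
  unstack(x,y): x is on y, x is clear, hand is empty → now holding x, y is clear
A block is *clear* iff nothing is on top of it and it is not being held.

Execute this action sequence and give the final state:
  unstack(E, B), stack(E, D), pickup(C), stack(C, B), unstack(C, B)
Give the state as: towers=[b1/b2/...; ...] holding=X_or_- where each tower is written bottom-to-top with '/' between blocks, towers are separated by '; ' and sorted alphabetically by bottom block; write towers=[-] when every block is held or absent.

towers=[A/D/E; B] holding=C

step 1 (unstack(E, B)): towers=[A/D; B; C] holding=E
step 2 (stack(E, D)): towers=[A/D/E; B; C] holding=-
step 3 (pickup(C)): towers=[A/D/E; B] holding=C
step 4 (stack(C, B)): towers=[A/D/E; B/C] holding=-
step 5 (unstack(C, B)): towers=[A/D/E; B] holding=C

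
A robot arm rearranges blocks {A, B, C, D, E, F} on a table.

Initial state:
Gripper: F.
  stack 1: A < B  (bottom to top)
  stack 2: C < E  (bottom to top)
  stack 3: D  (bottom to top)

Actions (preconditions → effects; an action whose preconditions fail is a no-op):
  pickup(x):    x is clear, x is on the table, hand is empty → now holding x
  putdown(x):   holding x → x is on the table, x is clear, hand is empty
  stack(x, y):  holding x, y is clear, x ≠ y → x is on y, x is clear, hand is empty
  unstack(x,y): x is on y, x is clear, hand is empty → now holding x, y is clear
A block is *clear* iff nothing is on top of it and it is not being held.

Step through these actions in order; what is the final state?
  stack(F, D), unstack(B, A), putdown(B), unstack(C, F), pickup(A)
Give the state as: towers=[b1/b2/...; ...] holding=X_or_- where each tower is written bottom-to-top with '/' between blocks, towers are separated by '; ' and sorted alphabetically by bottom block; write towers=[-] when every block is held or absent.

towers=[B; C/E; D/F] holding=A

step 1 (stack(F, D)): towers=[A/B; C/E; D/F] holding=-
step 2 (unstack(B, A)): towers=[A; C/E; D/F] holding=B
step 3 (putdown(B)): towers=[A; B; C/E; D/F] holding=-
step 4 (unstack(C, F)) [no-op]: towers=[A; B; C/E; D/F] holding=-
step 5 (pickup(A)): towers=[B; C/E; D/F] holding=A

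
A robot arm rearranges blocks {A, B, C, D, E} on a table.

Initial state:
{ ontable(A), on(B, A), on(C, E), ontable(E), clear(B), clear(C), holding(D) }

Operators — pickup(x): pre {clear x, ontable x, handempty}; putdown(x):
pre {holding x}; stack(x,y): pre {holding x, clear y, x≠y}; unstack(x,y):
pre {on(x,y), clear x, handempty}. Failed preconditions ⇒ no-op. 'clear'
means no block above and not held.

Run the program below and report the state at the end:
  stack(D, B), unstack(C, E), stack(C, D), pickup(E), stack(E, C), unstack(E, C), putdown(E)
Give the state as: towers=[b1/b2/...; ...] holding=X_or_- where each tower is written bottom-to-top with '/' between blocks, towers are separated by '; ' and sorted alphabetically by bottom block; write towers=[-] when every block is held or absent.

towers=[A/B/D/C; E] holding=-

step 1 (stack(D, B)): towers=[A/B/D; E/C] holding=-
step 2 (unstack(C, E)): towers=[A/B/D; E] holding=C
step 3 (stack(C, D)): towers=[A/B/D/C; E] holding=-
step 4 (pickup(E)): towers=[A/B/D/C] holding=E
step 5 (stack(E, C)): towers=[A/B/D/C/E] holding=-
step 6 (unstack(E, C)): towers=[A/B/D/C] holding=E
step 7 (putdown(E)): towers=[A/B/D/C; E] holding=-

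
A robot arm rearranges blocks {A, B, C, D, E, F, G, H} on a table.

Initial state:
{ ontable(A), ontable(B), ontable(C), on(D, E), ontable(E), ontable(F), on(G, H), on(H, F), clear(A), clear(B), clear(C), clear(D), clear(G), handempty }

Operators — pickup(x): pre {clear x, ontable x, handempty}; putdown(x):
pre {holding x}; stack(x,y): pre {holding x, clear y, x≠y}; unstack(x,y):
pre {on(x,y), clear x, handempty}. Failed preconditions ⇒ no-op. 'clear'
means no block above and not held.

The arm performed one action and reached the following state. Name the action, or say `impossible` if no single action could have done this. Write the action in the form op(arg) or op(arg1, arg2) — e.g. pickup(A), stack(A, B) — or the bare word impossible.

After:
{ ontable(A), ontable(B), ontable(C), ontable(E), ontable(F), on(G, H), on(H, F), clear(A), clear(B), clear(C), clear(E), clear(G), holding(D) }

target: towers=[A; B; C; E; F/H/G] holding=D
     unstack(G, H) → towers=[A; B; C; E/D; F/H] holding=G
         pickup(A) → towers=[B; C; E/D; F/H/G] holding=A
         pickup(B) → towers=[A; C; E/D; F/H/G] holding=B
     unstack(D, E) → towers=[A; B; C; E; F/H/G] holding=D  ← match
         pickup(C) → towers=[A; B; E/D; F/H/G] holding=C

unstack(D, E)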